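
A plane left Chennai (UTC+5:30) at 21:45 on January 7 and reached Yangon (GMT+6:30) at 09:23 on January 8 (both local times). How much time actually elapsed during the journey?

Departure in UTC: 21:45 − 5:30 = 16:15 on Jan 7.
Arrival in UTC: 09:23 − 6:30 = 02:53 on Jan 8.
Elapsed = 02:53 − 16:15 (+1 day) = 10 hours 38 minutes.

10 hours 38 minutes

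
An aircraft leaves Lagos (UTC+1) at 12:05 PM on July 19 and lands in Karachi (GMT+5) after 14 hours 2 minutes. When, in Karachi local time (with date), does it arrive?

6:07 AM on Jul 20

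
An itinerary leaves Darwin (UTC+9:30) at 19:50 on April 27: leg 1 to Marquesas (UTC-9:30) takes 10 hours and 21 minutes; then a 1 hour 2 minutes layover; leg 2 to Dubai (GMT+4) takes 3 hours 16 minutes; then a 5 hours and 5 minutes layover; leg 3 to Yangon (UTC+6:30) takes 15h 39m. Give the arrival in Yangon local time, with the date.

Convert departure to UTC: 19:50 − 9:30 = 10:20 UTC on Apr 27.
Add 10 hours and 21 minutes leg 1 → 20:41 UTC.
Add 1 hour 2 minutes layover in Marquesas → 21:43 UTC.
Add 3 hours 16 minutes leg 2 → 00:59 UTC (Apr 28).
Add 5 hours and 5 minutes layover in Dubai → 06:04 UTC.
Add 15 hours 39 minutes leg 3 → 21:43 UTC.
Yangon is UTC+6:30, so local arrival = 21:43 + 6:30 = 04:13 on Apr 29.

04:13 on Apr 29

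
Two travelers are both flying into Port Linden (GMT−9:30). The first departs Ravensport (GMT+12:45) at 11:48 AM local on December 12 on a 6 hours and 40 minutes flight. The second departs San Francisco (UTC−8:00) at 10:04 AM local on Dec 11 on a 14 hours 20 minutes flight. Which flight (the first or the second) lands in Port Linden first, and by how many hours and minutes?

Flight 1 in UTC: 11:48 AM − 12:45 = 11:03 PM on Dec 11.
+6 hours and 40 minutes → arrive 5:43 AM UTC on Dec 12.
Flight 2 in UTC: 10:04 AM + 8:00 = 6:04 PM on Dec 11.
+14 hours and 20 minutes → arrive 8:24 AM UTC on Dec 12.
Flight 1 lands earlier by 2 hours 41 minutes.

the first, by 2 hours 41 minutes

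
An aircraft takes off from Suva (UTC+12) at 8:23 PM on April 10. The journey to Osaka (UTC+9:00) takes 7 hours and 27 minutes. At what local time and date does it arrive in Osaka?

Convert departure to UTC: 8:23 PM − 12:00 = 8:23 AM UTC on Apr 10.
Add 7 hours 27 minutes travel time → 3:50 PM UTC.
Osaka is UTC+9:00, so local arrival = 3:50 PM + 9:00 = 12:50 AM on Apr 11.

12:50 AM on April 11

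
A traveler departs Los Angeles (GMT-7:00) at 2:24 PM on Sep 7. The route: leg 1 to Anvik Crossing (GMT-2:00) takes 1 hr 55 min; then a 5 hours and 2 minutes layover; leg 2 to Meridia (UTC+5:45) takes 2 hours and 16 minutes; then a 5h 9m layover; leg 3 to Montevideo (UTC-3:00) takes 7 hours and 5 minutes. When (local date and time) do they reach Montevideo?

3:51 PM on Sep 8

Convert departure to UTC: 2:24 PM + 7:00 = 9:24 PM UTC on Sep 7.
Add 1 hour 55 minutes leg 1 → 11:19 PM UTC.
Add 5 hours 2 minutes layover in Anvik Crossing → 4:21 AM UTC (Sep 8).
Add 2 hours and 16 minutes leg 2 → 6:37 AM UTC.
Add 5 hours 9 minutes layover in Meridia → 11:46 AM UTC.
Add 7 hours and 5 minutes leg 3 → 6:51 PM UTC.
Montevideo is UTC−3:00, so local arrival = 6:51 PM − 3:00 = 3:51 PM on Sep 8.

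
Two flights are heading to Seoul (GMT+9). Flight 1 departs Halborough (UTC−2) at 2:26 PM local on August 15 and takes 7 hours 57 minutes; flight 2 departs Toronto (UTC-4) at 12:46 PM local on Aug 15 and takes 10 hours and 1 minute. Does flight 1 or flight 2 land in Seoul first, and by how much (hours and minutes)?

Flight 1 in UTC: 2:26 PM + 2:00 = 4:26 PM on Aug 15.
+7 hours and 57 minutes → arrive 12:23 AM UTC on Aug 16.
Flight 2 in UTC: 12:46 PM + 4:00 = 4:46 PM on Aug 15.
+10 hours 1 minute → arrive 2:47 AM UTC on Aug 16.
Flight 1 lands earlier by 2 hours 24 minutes.

the first, by 2 hours 24 minutes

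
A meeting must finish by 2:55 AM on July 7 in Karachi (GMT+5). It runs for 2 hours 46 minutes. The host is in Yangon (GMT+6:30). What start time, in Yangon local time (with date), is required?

1:39 AM on July 7

Target end time in UTC: 2:55 AM − 5:00 = 9:55 PM on Jul 6.
Subtract 2 hours and 46 minutes → start 7:09 PM UTC on Jul 6.
Yangon is UTC+6:30: 7:09 PM + 6:30 = 1:39 AM on Jul 7.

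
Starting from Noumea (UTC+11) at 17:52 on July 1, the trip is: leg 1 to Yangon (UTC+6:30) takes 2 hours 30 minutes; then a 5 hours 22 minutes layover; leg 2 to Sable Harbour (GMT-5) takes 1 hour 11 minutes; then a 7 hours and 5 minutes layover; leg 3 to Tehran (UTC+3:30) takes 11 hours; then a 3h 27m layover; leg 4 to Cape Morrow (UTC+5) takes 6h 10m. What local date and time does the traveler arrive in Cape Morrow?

Convert departure to UTC: 17:52 − 11:00 = 06:52 UTC on Jul 1.
Add 2 hours and 30 minutes leg 1 → 09:22 UTC.
Add 5 hours 22 minutes layover in Yangon → 14:44 UTC.
Add 1 hour and 11 minutes leg 2 → 15:55 UTC.
Add 7 hours and 5 minutes layover in Sable Harbour → 23:00 UTC.
Add 11 hours leg 3 → 10:00 UTC (Jul 2).
Add 3 hours 27 minutes layover in Tehran → 13:27 UTC.
Add 6 hours 10 minutes leg 4 → 19:37 UTC.
Cape Morrow is UTC+5:00, so local arrival = 19:37 + 5:00 = 00:37 on Jul 3.

00:37 on Jul 3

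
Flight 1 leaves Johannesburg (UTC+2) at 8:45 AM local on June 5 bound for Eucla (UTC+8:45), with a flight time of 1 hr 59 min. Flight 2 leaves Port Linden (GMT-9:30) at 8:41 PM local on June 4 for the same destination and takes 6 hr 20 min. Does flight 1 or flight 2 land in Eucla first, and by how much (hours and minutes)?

Flight 1 in UTC: 8:45 AM − 2:00 = 6:45 AM on Jun 5.
+1 hour and 59 minutes → arrive 8:44 AM UTC on Jun 5.
Flight 2 in UTC: 8:41 PM + 9:30 = 6:11 AM on Jun 5.
+6 hours 20 minutes → arrive 12:31 PM UTC on Jun 5.
Flight 1 lands earlier by 3 hours 47 minutes.

the first, by 3 hours 47 minutes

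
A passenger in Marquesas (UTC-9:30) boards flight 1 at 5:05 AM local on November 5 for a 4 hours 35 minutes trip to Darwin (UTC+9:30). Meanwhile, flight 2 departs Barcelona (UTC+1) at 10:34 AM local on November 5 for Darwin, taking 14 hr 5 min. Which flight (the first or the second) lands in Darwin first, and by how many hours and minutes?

the first, by 4 hours 29 minutes

Flight 1 in UTC: 5:05 AM + 9:30 = 2:35 PM on Nov 5.
+4 hours and 35 minutes → arrive 7:10 PM UTC on Nov 5.
Flight 2 in UTC: 10:34 AM − 1:00 = 9:34 AM on Nov 5.
+14 hours 5 minutes → arrive 11:39 PM UTC on Nov 5.
Flight 1 lands earlier by 4 hours 29 minutes.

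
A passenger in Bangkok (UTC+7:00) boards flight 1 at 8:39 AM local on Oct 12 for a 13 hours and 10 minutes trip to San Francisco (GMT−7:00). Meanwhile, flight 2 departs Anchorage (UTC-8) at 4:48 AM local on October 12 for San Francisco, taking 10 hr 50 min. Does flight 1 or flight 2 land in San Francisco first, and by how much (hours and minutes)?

Flight 1 in UTC: 8:39 AM − 7:00 = 1:39 AM on Oct 12.
+13 hours and 10 minutes → arrive 2:49 PM UTC on Oct 12.
Flight 2 in UTC: 4:48 AM + 8:00 = 12:48 PM on Oct 12.
+10 hours 50 minutes → arrive 11:38 PM UTC on Oct 12.
Flight 1 lands earlier by 8 hours 49 minutes.

the first, by 8 hours 49 minutes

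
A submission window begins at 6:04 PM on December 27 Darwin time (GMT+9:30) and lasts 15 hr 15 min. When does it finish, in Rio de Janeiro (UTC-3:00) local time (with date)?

8:49 PM on Dec 27

Convert start to UTC: 6:04 PM − 9:30 = 8:34 AM UTC on Dec 27.
Add 15 hours and 15 minutes duration → 11:49 PM UTC.
Rio de Janeiro is UTC−3:00, so local end time = 11:49 PM − 3:00 = 8:49 PM on Dec 27.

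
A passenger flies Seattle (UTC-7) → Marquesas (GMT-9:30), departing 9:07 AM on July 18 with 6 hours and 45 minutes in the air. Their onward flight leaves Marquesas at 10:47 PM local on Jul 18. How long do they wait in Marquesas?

Convert departure to UTC: 9:07 AM + 7:00 = 4:07 PM UTC on Jul 18.
Add 6 hours and 45 minutes flight time → 10:52 PM UTC.
Marquesas is UTC−9:30, so local arrival = 10:52 PM − 9:30 = 1:22 PM on Jul 18.
Layover = 10:47 PM − 1:22 PM = 9 hours 25 minutes.

9 hours 25 minutes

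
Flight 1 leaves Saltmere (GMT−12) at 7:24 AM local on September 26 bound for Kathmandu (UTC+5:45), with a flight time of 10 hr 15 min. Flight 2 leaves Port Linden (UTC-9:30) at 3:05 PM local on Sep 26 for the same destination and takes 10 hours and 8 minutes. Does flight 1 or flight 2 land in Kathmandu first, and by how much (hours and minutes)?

Flight 1 in UTC: 7:24 AM + 12:00 = 7:24 PM on Sep 26.
+10 hours 15 minutes → arrive 5:39 AM UTC on Sep 27.
Flight 2 in UTC: 3:05 PM + 9:30 = 12:35 AM on Sep 27.
+10 hours and 8 minutes → arrive 10:43 AM UTC on Sep 27.
Flight 1 lands earlier by 5 hours 4 minutes.

the first, by 5 hours 4 minutes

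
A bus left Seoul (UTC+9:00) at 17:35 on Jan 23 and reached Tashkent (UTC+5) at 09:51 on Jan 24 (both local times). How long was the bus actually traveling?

Departure in UTC: 17:35 − 9:00 = 08:35 on Jan 23.
Arrival in UTC: 09:51 − 5:00 = 04:51 on Jan 24.
Elapsed = 04:51 − 08:35 (+1 day) = 20 hours 16 minutes.

20 hours 16 minutes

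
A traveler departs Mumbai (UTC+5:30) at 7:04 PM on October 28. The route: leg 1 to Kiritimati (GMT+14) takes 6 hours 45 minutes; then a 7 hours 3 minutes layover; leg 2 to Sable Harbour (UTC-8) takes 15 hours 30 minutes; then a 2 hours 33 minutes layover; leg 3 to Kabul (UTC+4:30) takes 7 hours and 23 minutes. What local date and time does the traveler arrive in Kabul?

9:18 AM on October 30

Convert departure to UTC: 7:04 PM − 5:30 = 1:34 PM UTC on Oct 28.
Add 6 hours 45 minutes leg 1 → 8:19 PM UTC.
Add 7 hours 3 minutes layover in Kiritimati → 3:22 AM UTC (Oct 29).
Add 15 hours 30 minutes leg 2 → 6:52 PM UTC.
Add 2 hours 33 minutes layover in Sable Harbour → 9:25 PM UTC.
Add 7 hours and 23 minutes leg 3 → 4:48 AM UTC (Oct 30).
Kabul is UTC+4:30, so local arrival = 4:48 AM + 4:30 = 9:18 AM on Oct 30.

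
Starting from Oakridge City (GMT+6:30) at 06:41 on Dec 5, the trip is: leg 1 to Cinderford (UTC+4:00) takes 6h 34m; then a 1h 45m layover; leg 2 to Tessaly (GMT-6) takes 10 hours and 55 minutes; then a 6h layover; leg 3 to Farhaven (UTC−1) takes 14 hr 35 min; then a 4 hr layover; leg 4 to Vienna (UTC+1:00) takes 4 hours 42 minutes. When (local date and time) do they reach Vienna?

01:42 on December 7

Convert departure to UTC: 06:41 − 6:30 = 00:11 UTC on Dec 5.
Add 6 hours 34 minutes leg 1 → 06:45 UTC.
Add 1 hour and 45 minutes layover in Cinderford → 08:30 UTC.
Add 10 hours and 55 minutes leg 2 → 19:25 UTC.
Add 6 hours layover in Tessaly → 01:25 UTC (Dec 6).
Add 14 hours 35 minutes leg 3 → 16:00 UTC.
Add 4 hours layover in Farhaven → 20:00 UTC.
Add 4 hours and 42 minutes leg 4 → 00:42 UTC (Dec 7).
Vienna is UTC+1:00, so local arrival = 00:42 + 1:00 = 01:42 on Dec 7.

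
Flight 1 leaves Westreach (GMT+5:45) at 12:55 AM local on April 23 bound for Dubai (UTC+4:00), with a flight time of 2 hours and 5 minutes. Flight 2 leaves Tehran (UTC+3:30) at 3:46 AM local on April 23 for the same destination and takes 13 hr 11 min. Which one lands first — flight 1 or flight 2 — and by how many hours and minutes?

the first, by 16 hours 12 minutes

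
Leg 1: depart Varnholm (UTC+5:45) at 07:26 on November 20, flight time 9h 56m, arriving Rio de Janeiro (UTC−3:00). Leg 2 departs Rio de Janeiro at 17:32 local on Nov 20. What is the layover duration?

Convert departure to UTC: 07:26 − 5:45 = 01:41 UTC on Nov 20.
Add 9 hours 56 minutes flight time → 11:37 UTC.
Rio de Janeiro is UTC−3:00, so local arrival = 11:37 − 3:00 = 08:37 on Nov 20.
Layover = 17:32 − 08:37 = 8 hours 55 minutes.

8 hours 55 minutes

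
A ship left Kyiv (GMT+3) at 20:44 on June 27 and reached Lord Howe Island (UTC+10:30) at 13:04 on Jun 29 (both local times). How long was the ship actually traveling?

32 hours 50 minutes

Departure in UTC: 20:44 − 3:00 = 17:44 on Jun 27.
Arrival in UTC: 13:04 − 10:30 = 02:34 on Jun 29.
Elapsed = 02:34 − 17:44 (+2 days) = 32 hours 50 minutes.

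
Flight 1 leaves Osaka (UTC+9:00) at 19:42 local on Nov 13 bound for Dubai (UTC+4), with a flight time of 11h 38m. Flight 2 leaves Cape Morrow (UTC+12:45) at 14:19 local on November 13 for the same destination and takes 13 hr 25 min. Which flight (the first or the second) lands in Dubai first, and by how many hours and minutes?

the second, by 7 hours 21 minutes

Flight 1 in UTC: 19:42 − 9:00 = 10:42 on Nov 13.
+11 hours and 38 minutes → arrive 22:20 UTC on Nov 13.
Flight 2 in UTC: 14:19 − 12:45 = 01:34 on Nov 13.
+13 hours and 25 minutes → arrive 14:59 UTC on Nov 13.
Flight 2 lands earlier by 7 hours 21 minutes.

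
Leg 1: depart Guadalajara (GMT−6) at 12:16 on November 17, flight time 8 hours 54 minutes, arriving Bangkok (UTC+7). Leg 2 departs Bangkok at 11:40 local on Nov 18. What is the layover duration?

1 hour 30 minutes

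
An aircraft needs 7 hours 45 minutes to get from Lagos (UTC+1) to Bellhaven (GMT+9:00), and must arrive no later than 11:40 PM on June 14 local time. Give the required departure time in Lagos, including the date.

7:55 AM on Jun 14

Target arrival in UTC: 11:40 PM − 9:00 = 2:40 PM on Jun 14.
Subtract 7 hours 45 minutes → departure 6:55 AM UTC on Jun 14.
Lagos is UTC+1:00: 6:55 AM + 1:00 = 7:55 AM on Jun 14.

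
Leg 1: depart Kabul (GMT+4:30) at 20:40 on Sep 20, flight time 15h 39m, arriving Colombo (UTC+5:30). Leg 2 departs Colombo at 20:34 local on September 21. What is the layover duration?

7 hours 15 minutes

Convert departure to UTC: 20:40 − 4:30 = 16:10 UTC on Sep 20.
Add 15 hours and 39 minutes flight time → 07:49 UTC (Sep 21).
Colombo is UTC+5:30, so local arrival = 07:49 + 5:30 = 13:19 on Sep 21.
Layover = 20:34 − 13:19 = 7 hours 15 minutes.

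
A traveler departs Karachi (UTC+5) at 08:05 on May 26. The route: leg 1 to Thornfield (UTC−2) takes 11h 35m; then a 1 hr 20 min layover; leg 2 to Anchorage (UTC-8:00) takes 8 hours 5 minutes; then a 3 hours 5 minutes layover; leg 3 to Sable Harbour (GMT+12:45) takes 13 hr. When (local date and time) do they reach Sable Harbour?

04:55 on May 28

Convert departure to UTC: 08:05 − 5:00 = 03:05 UTC on May 26.
Add 11 hours and 35 minutes leg 1 → 14:40 UTC.
Add 1 hour and 20 minutes layover in Thornfield → 16:00 UTC.
Add 8 hours and 5 minutes leg 2 → 00:05 UTC (May 27).
Add 3 hours and 5 minutes layover in Anchorage → 03:10 UTC.
Add 13 hours leg 3 → 16:10 UTC.
Sable Harbour is UTC+12:45, so local arrival = 16:10 + 12:45 = 04:55 on May 28.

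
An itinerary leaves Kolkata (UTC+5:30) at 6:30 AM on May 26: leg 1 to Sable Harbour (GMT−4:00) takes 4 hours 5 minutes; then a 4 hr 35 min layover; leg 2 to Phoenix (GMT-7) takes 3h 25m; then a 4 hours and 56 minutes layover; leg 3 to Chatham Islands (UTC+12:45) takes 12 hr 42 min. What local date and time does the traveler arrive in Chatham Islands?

7:28 PM on May 27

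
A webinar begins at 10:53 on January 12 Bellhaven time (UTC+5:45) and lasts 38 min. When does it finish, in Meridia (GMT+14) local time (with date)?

Meridia is 8:15 ahead of Bellhaven.
After 38 minutes it is 11:31 in Bellhaven.
Shift by the zone difference: 11:31 + 8:15 = 19:46 on Jan 12 in Meridia.

19:46 on January 12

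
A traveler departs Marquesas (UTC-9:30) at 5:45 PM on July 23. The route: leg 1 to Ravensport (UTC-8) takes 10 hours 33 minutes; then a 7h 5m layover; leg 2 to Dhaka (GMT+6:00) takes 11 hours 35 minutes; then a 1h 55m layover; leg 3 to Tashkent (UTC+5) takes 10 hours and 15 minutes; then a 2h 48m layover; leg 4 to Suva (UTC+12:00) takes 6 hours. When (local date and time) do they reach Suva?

5:26 PM on July 26

Convert departure to UTC: 5:45 PM + 9:30 = 3:15 AM UTC on Jul 24.
Add 10 hours and 33 minutes leg 1 → 1:48 PM UTC.
Add 7 hours and 5 minutes layover in Ravensport → 8:53 PM UTC.
Add 11 hours and 35 minutes leg 2 → 8:28 AM UTC (Jul 25).
Add 1 hour 55 minutes layover in Dhaka → 10:23 AM UTC.
Add 10 hours 15 minutes leg 3 → 8:38 PM UTC.
Add 2 hours and 48 minutes layover in Tashkent → 11:26 PM UTC.
Add 6 hours leg 4 → 5:26 AM UTC (Jul 26).
Suva is UTC+12:00, so local arrival = 5:26 AM + 12:00 = 5:26 PM on Jul 26.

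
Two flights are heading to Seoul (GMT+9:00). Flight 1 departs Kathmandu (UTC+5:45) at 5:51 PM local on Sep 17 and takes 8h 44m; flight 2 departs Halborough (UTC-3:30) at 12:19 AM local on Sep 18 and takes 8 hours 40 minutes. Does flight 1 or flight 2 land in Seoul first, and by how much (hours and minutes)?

Flight 1 in UTC: 5:51 PM − 5:45 = 12:06 PM on Sep 17.
+8 hours 44 minutes → arrive 8:50 PM UTC on Sep 17.
Flight 2 in UTC: 12:19 AM + 3:30 = 3:49 AM on Sep 18.
+8 hours and 40 minutes → arrive 12:29 PM UTC on Sep 18.
Flight 1 lands earlier by 15 hours 39 minutes.

the first, by 15 hours 39 minutes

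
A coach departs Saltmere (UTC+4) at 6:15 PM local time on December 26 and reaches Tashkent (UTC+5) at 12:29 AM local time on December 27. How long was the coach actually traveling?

5 hours 14 minutes

Tashkent is 1:00 ahead of Saltmere.
Clock-face elapsed time (ignoring zones) is 6 hours 14 minutes.
Actual elapsed = 6 hours 14 minutes − 1:00 = 5 hours 14 minutes.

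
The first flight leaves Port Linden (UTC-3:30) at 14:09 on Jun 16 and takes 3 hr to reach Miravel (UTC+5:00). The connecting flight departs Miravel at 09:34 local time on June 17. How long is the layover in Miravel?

7 hours 55 minutes

Convert departure to UTC: 14:09 + 3:30 = 17:39 UTC on Jun 16.
Add 3 hours flight time → 20:39 UTC.
Miravel is UTC+5:00, so local arrival = 20:39 + 5:00 = 01:39 on Jun 17.
Layover = 09:34 − 01:39 = 7 hours 55 minutes.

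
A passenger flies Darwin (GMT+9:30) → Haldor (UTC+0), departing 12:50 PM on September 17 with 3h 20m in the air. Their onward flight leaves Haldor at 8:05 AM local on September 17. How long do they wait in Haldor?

Convert departure to UTC: 12:50 PM − 9:30 = 3:20 AM UTC on Sep 17.
Add 3 hours and 20 minutes flight time → 6:40 AM UTC.
Haldor is UTC+0, so local arrival is the same: 6:40 AM on Sep 17.
Layover = 8:05 AM − 6:40 AM = 1 hour 25 minutes.

1 hour 25 minutes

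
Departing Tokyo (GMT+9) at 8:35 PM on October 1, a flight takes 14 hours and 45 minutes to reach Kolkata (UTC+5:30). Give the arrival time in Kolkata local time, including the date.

Kolkata is 3:30 behind Tokyo.
After 14 hours and 45 minutes it is 11:20 AM (Oct 2) in Tokyo.
Shift by the zone difference: 11:20 AM − 3:30 = 7:50 AM on Oct 2 in Kolkata.

7:50 AM on October 2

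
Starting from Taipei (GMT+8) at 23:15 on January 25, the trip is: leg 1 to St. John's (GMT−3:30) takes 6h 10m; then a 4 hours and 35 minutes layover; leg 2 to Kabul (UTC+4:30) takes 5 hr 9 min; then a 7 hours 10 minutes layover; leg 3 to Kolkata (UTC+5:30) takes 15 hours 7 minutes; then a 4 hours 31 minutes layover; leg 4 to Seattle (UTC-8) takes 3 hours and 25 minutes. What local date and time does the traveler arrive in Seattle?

Convert departure to UTC: 23:15 − 8:00 = 15:15 UTC on Jan 25.
Add 6 hours 10 minutes leg 1 → 21:25 UTC.
Add 4 hours and 35 minutes layover in St. John's → 02:00 UTC (Jan 26).
Add 5 hours and 9 minutes leg 2 → 07:09 UTC.
Add 7 hours and 10 minutes layover in Kabul → 14:19 UTC.
Add 15 hours and 7 minutes leg 3 → 05:26 UTC (Jan 27).
Add 4 hours and 31 minutes layover in Kolkata → 09:57 UTC.
Add 3 hours and 25 minutes leg 4 → 13:22 UTC.
Seattle is UTC−8:00, so local arrival = 13:22 − 8:00 = 05:22 on Jan 27.

05:22 on Jan 27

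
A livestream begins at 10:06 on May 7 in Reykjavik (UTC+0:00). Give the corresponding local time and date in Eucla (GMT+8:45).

18:51 on May 7

Eucla is 8:45 ahead of Reykjavik.
Shift by the zone difference: 10:06 + 8:45 = 18:51 on May 7 in Eucla.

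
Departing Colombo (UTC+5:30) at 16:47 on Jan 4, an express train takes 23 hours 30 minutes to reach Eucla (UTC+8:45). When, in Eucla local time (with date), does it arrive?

Convert departure to UTC: 16:47 − 5:30 = 11:17 UTC on Jan 4.
Add 23 hours and 30 minutes travel time → 10:47 UTC (Jan 5).
Eucla is UTC+8:45, so local arrival = 10:47 + 8:45 = 19:32 on Jan 5.

19:32 on January 5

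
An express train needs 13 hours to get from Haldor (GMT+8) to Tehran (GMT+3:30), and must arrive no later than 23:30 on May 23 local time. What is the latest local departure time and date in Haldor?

Target arrival in UTC: 23:30 − 3:30 = 20:00 on May 23.
Subtract 13 hours → departure 07:00 UTC on May 23.
Haldor is UTC+8:00: 07:00 + 8:00 = 15:00 on May 23.

15:00 on May 23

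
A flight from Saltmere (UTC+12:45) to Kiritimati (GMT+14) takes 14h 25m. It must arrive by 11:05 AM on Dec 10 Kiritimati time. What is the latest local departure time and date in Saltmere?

Target arrival in UTC: 11:05 AM − 14:00 = 9:05 PM on Dec 9.
Subtract 14 hours and 25 minutes → departure 6:40 AM UTC on Dec 9.
Saltmere is UTC+12:45: 6:40 AM + 12:45 = 7:25 PM on Dec 9.

7:25 PM on December 9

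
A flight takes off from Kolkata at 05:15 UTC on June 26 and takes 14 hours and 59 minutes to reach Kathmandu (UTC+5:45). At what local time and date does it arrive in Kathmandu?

01:59 on Jun 27

Departure is given in UTC: 05:15 on Jun 26.
Add 14 hours 59 minutes → 20:14 UTC.
Kathmandu is UTC+5:45: 20:14 + 5:45 = 01:59 on Jun 27.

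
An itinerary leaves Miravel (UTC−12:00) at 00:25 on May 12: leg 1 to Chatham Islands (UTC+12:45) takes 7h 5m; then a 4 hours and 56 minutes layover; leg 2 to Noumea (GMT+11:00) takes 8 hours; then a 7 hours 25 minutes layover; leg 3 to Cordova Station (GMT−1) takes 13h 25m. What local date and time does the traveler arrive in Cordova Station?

Convert departure to UTC: 00:25 + 12:00 = 12:25 UTC on May 12.
Add 7 hours and 5 minutes leg 1 → 19:30 UTC.
Add 4 hours 56 minutes layover in Chatham Islands → 00:26 UTC (May 13).
Add 8 hours leg 2 → 08:26 UTC.
Add 7 hours and 25 minutes layover in Noumea → 15:51 UTC.
Add 13 hours 25 minutes leg 3 → 05:16 UTC (May 14).
Cordova Station is UTC−1:00, so local arrival = 05:16 − 1:00 = 04:16 on May 14.

04:16 on May 14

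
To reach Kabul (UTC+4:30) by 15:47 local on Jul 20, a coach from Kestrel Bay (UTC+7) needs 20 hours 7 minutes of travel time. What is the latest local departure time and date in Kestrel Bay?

22:10 on Jul 19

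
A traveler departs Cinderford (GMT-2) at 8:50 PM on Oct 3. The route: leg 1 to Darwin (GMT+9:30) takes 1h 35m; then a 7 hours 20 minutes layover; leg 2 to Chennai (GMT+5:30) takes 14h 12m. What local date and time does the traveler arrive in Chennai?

3:27 AM on Oct 5

Convert departure to UTC: 8:50 PM + 2:00 = 10:50 PM UTC on Oct 3.
Add 1 hour and 35 minutes leg 1 → 12:25 AM UTC (Oct 4).
Add 7 hours and 20 minutes layover in Darwin → 7:45 AM UTC.
Add 14 hours 12 minutes leg 2 → 9:57 PM UTC.
Chennai is UTC+5:30, so local arrival = 9:57 PM + 5:30 = 3:27 AM on Oct 5.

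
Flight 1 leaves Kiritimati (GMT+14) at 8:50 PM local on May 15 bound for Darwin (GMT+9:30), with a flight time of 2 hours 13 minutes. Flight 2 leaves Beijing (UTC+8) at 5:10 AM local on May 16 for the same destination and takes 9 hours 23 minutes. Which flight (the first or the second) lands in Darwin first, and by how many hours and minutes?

Flight 1 in UTC: 8:50 PM − 14:00 = 6:50 AM on May 15.
+2 hours 13 minutes → arrive 9:03 AM UTC on May 15.
Flight 2 in UTC: 5:10 AM − 8:00 = 9:10 PM on May 15.
+9 hours and 23 minutes → arrive 6:33 AM UTC on May 16.
Flight 1 lands earlier by 21 hours 30 minutes.

the first, by 21 hours 30 minutes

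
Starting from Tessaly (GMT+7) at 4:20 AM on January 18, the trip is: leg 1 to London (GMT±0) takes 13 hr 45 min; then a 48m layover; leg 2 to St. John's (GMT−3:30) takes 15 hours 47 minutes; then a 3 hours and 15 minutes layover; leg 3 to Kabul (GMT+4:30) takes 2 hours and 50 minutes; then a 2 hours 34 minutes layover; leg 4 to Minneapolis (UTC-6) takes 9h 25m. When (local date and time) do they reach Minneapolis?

3:44 PM on Jan 19

Convert departure to UTC: 4:20 AM − 7:00 = 9:20 PM UTC on Jan 17.
Add 13 hours 45 minutes leg 1 → 11:05 AM UTC (Jan 18).
Add 48 minutes layover in London → 11:53 AM UTC.
Add 15 hours and 47 minutes leg 2 → 3:40 AM UTC (Jan 19).
Add 3 hours 15 minutes layover in St. John's → 6:55 AM UTC.
Add 2 hours 50 minutes leg 3 → 9:45 AM UTC.
Add 2 hours 34 minutes layover in Kabul → 12:19 PM UTC.
Add 9 hours 25 minutes leg 4 → 9:44 PM UTC.
Minneapolis is UTC−6:00, so local arrival = 9:44 PM − 6:00 = 3:44 PM on Jan 19.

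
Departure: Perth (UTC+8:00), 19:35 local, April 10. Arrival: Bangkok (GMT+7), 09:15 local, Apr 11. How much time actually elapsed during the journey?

14 hours 40 minutes

Departure in UTC: 19:35 − 8:00 = 11:35 on Apr 10.
Arrival in UTC: 09:15 − 7:00 = 02:15 on Apr 11.
Elapsed = 02:15 − 11:35 (+1 day) = 14 hours 40 minutes.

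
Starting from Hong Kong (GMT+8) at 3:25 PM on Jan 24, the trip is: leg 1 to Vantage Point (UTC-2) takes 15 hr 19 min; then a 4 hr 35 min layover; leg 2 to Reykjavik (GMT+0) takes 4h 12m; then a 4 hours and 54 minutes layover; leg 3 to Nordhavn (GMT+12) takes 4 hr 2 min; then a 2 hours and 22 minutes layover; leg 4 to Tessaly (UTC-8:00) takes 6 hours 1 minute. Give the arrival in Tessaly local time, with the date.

4:50 PM on Jan 25

Convert departure to UTC: 3:25 PM − 8:00 = 7:25 AM UTC on Jan 24.
Add 15 hours and 19 minutes leg 1 → 10:44 PM UTC.
Add 4 hours 35 minutes layover in Vantage Point → 3:19 AM UTC (Jan 25).
Add 4 hours 12 minutes leg 2 → 7:31 AM UTC.
Add 4 hours 54 minutes layover in Reykjavik → 12:25 PM UTC.
Add 4 hours 2 minutes leg 3 → 4:27 PM UTC.
Add 2 hours 22 minutes layover in Nordhavn → 6:49 PM UTC.
Add 6 hours 1 minute leg 4 → 12:50 AM UTC (Jan 26).
Tessaly is UTC−8:00, so local arrival = 12:50 AM − 8:00 = 4:50 PM on Jan 25.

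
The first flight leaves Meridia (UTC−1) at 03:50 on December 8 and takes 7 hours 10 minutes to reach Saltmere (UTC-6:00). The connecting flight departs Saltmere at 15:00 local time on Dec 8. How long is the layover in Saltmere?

9 hours

Convert departure to UTC: 03:50 + 1:00 = 04:50 UTC on Dec 8.
Add 7 hours and 10 minutes flight time → 12:00 UTC.
Saltmere is UTC−6:00, so local arrival = 12:00 − 6:00 = 06:00 on Dec 8.
Layover = 15:00 − 06:00 = 9 hours.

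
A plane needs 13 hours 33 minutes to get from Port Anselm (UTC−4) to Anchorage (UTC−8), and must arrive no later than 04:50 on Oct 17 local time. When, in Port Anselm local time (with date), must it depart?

Target arrival in UTC: 04:50 + 8:00 = 12:50 on Oct 17.
Subtract 13 hours 33 minutes → departure 23:17 UTC on Oct 16.
Port Anselm is UTC−4:00: 23:17 − 4:00 = 19:17 on Oct 16.

19:17 on Oct 16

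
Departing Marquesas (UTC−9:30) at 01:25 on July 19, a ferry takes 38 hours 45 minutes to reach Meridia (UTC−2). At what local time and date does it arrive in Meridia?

23:40 on July 20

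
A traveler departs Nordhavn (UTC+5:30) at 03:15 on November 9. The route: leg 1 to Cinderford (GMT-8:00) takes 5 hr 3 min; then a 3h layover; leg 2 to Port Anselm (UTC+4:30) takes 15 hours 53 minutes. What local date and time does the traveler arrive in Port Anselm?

02:11 on November 10

Convert departure to UTC: 03:15 − 5:30 = 21:45 UTC on Nov 8.
Add 5 hours and 3 minutes leg 1 → 02:48 UTC (Nov 9).
Add 3 hours layover in Cinderford → 05:48 UTC.
Add 15 hours and 53 minutes leg 2 → 21:41 UTC.
Port Anselm is UTC+4:30, so local arrival = 21:41 + 4:30 = 02:11 on Nov 10.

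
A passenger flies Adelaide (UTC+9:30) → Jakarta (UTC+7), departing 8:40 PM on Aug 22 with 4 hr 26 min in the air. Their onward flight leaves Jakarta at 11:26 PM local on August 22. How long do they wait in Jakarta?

Convert departure to UTC: 8:40 PM − 9:30 = 11:10 AM UTC on Aug 22.
Add 4 hours and 26 minutes flight time → 3:36 PM UTC.
Jakarta is UTC+7:00, so local arrival = 3:36 PM + 7:00 = 10:36 PM on Aug 22.
Layover = 11:26 PM − 10:36 PM = 50 minutes.

50 minutes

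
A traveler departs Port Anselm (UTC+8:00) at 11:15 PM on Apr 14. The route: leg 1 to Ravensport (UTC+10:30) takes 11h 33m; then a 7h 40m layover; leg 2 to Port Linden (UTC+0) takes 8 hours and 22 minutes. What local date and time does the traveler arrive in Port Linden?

Convert departure to UTC: 11:15 PM − 8:00 = 3:15 PM UTC on Apr 14.
Add 11 hours and 33 minutes leg 1 → 2:48 AM UTC (Apr 15).
Add 7 hours 40 minutes layover in Ravensport → 10:28 AM UTC.
Add 8 hours and 22 minutes leg 2 → 6:50 PM UTC.
Port Linden is UTC+0, so local arrival is the same: 6:50 PM on Apr 15.

6:50 PM on Apr 15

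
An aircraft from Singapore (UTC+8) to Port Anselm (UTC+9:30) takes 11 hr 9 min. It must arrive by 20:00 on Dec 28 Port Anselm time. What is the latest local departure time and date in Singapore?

Target arrival in UTC: 20:00 − 9:30 = 10:30 on Dec 28.
Subtract 11 hours 9 minutes → departure 23:21 UTC on Dec 27.
Singapore is UTC+8:00: 23:21 + 8:00 = 07:21 on Dec 28.

07:21 on December 28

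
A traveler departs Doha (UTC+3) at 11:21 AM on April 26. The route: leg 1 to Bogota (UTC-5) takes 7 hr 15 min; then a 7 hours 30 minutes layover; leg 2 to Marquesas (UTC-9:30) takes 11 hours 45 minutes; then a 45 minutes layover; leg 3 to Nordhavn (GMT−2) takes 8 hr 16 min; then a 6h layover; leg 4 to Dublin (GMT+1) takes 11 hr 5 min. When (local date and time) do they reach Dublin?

Convert departure to UTC: 11:21 AM − 3:00 = 8:21 AM UTC on Apr 26.
Add 7 hours 15 minutes leg 1 → 3:36 PM UTC.
Add 7 hours and 30 minutes layover in Bogota → 11:06 PM UTC.
Add 11 hours and 45 minutes leg 2 → 10:51 AM UTC (Apr 27).
Add 45 minutes layover in Marquesas → 11:36 AM UTC.
Add 8 hours and 16 minutes leg 3 → 7:52 PM UTC.
Add 6 hours layover in Nordhavn → 1:52 AM UTC (Apr 28).
Add 11 hours and 5 minutes leg 4 → 12:57 PM UTC.
Dublin is UTC+1:00, so local arrival = 12:57 PM + 1:00 = 1:57 PM on Apr 28.

1:57 PM on April 28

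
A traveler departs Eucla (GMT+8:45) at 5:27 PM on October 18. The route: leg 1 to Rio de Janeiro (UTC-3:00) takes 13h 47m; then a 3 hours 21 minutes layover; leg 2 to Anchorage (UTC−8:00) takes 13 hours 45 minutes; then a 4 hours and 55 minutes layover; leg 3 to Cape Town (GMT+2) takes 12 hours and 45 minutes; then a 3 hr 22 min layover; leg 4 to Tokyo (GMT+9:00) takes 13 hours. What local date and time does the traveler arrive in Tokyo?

Convert departure to UTC: 5:27 PM − 8:45 = 8:42 AM UTC on Oct 18.
Add 13 hours 47 minutes leg 1 → 10:29 PM UTC.
Add 3 hours 21 minutes layover in Rio de Janeiro → 1:50 AM UTC (Oct 19).
Add 13 hours and 45 minutes leg 2 → 3:35 PM UTC.
Add 4 hours 55 minutes layover in Anchorage → 8:30 PM UTC.
Add 12 hours 45 minutes leg 3 → 9:15 AM UTC (Oct 20).
Add 3 hours and 22 minutes layover in Cape Town → 12:37 PM UTC.
Add 13 hours leg 4 → 1:37 AM UTC (Oct 21).
Tokyo is UTC+9:00, so local arrival = 1:37 AM + 9:00 = 10:37 AM on Oct 21.

10:37 AM on October 21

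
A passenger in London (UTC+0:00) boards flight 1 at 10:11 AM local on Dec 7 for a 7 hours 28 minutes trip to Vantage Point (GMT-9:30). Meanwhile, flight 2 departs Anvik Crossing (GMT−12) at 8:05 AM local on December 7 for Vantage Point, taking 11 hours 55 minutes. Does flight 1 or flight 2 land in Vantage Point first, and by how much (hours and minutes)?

Flight 1 departs at 10:11 AM UTC (Dec 7).
+7 hours and 28 minutes → arrive 5:39 PM UTC on Dec 7.
Flight 2 in UTC: 8:05 AM + 12:00 = 8:05 PM on Dec 7.
+11 hours 55 minutes → arrive 8:00 AM UTC on Dec 8.
Flight 1 lands earlier by 14 hours 21 minutes.

the first, by 14 hours 21 minutes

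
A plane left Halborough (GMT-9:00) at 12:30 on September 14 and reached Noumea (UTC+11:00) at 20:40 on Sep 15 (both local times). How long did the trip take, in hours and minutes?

Noumea is 20:00 ahead of Halborough.
Clock-face elapsed time (ignoring zones) is 32 hours 10 minutes.
Actual elapsed = 32 hours 10 minutes − 20:00 = 12 hours 10 minutes.

12 hours 10 minutes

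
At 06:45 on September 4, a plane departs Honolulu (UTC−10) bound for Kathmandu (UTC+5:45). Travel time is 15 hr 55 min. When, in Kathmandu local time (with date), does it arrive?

Convert departure to UTC: 06:45 + 10:00 = 16:45 UTC on Sep 4.
Add 15 hours and 55 minutes travel time → 08:40 UTC (Sep 5).
Kathmandu is UTC+5:45, so local arrival = 08:40 + 5:45 = 14:25 on Sep 5.

14:25 on Sep 5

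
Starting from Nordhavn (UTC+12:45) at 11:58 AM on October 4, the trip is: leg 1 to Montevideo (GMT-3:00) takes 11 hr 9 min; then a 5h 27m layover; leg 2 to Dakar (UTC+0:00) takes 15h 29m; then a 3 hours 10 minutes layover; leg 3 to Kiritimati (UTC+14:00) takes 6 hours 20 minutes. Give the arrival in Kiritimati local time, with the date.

6:48 AM on October 6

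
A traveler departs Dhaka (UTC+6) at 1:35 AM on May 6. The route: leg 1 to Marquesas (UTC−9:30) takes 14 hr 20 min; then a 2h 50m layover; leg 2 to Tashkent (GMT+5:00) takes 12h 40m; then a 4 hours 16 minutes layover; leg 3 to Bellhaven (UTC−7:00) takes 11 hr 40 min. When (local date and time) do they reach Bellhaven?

10:21 AM on May 7

Convert departure to UTC: 1:35 AM − 6:00 = 7:35 PM UTC on May 5.
Add 14 hours and 20 minutes leg 1 → 9:55 AM UTC (May 6).
Add 2 hours 50 minutes layover in Marquesas → 12:45 PM UTC.
Add 12 hours and 40 minutes leg 2 → 1:25 AM UTC (May 7).
Add 4 hours 16 minutes layover in Tashkent → 5:41 AM UTC.
Add 11 hours 40 minutes leg 3 → 5:21 PM UTC.
Bellhaven is UTC−7:00, so local arrival = 5:21 PM − 7:00 = 10:21 AM on May 7.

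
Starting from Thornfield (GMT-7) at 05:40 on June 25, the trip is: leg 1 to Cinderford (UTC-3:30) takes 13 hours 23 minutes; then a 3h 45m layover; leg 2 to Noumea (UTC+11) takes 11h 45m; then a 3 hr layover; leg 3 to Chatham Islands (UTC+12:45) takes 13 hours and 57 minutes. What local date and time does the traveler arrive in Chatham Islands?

23:15 on June 27

Convert departure to UTC: 05:40 + 7:00 = 12:40 UTC on Jun 25.
Add 13 hours and 23 minutes leg 1 → 02:03 UTC (Jun 26).
Add 3 hours 45 minutes layover in Cinderford → 05:48 UTC.
Add 11 hours 45 minutes leg 2 → 17:33 UTC.
Add 3 hours layover in Noumea → 20:33 UTC.
Add 13 hours and 57 minutes leg 3 → 10:30 UTC (Jun 27).
Chatham Islands is UTC+12:45, so local arrival = 10:30 + 12:45 = 23:15 on Jun 27.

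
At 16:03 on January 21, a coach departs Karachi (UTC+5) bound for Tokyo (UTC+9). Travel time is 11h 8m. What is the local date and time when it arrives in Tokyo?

Tokyo is 4:00 ahead of Karachi.
After 11 hours 8 minutes it is 03:11 (Jan 22) in Karachi.
Shift by the zone difference: 03:11 + 4:00 = 07:11 on Jan 22 in Tokyo.

07:11 on January 22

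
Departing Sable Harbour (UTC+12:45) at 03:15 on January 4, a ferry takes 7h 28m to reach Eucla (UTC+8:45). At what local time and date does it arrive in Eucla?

Convert departure to UTC: 03:15 − 12:45 = 14:30 UTC on Jan 3.
Add 7 hours and 28 minutes travel time → 21:58 UTC.
Eucla is UTC+8:45, so local arrival = 21:58 + 8:45 = 06:43 on Jan 4.

06:43 on January 4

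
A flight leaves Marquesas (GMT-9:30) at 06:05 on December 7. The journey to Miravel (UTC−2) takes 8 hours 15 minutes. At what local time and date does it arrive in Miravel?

Convert departure to UTC: 06:05 + 9:30 = 15:35 UTC on Dec 7.
Add 8 hours 15 minutes travel time → 23:50 UTC.
Miravel is UTC−2:00, so local arrival = 23:50 − 2:00 = 21:50 on Dec 7.

21:50 on December 7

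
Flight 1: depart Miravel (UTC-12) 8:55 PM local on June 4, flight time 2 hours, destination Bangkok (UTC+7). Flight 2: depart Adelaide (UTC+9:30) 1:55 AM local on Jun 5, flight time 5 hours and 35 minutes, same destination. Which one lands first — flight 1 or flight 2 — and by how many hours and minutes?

the second, by 12 hours 55 minutes

Flight 1 in UTC: 8:55 PM + 12:00 = 8:55 AM on Jun 5.
+2 hours → arrive 10:55 AM UTC on Jun 5.
Flight 2 in UTC: 1:55 AM − 9:30 = 4:25 PM on Jun 4.
+5 hours 35 minutes → arrive 10:00 PM UTC on Jun 4.
Flight 2 lands earlier by 12 hours 55 minutes.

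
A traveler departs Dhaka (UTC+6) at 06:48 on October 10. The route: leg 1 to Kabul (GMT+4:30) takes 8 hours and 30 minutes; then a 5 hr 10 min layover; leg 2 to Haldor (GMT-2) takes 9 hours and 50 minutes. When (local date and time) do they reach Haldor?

Convert departure to UTC: 06:48 − 6:00 = 00:48 UTC on Oct 10.
Add 8 hours and 30 minutes leg 1 → 09:18 UTC.
Add 5 hours and 10 minutes layover in Kabul → 14:28 UTC.
Add 9 hours 50 minutes leg 2 → 00:18 UTC (Oct 11).
Haldor is UTC−2:00, so local arrival = 00:18 − 2:00 = 22:18 on Oct 10.

22:18 on October 10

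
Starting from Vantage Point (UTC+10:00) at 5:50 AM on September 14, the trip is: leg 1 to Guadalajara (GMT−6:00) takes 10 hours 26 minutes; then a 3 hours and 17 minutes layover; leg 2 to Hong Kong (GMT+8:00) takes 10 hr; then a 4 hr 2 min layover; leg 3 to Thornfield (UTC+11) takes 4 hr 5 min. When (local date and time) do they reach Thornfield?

2:40 PM on Sep 15

Convert departure to UTC: 5:50 AM − 10:00 = 7:50 PM UTC on Sep 13.
Add 10 hours and 26 minutes leg 1 → 6:16 AM UTC (Sep 14).
Add 3 hours 17 minutes layover in Guadalajara → 9:33 AM UTC.
Add 10 hours leg 2 → 7:33 PM UTC.
Add 4 hours and 2 minutes layover in Hong Kong → 11:35 PM UTC.
Add 4 hours and 5 minutes leg 3 → 3:40 AM UTC (Sep 15).
Thornfield is UTC+11:00, so local arrival = 3:40 AM + 11:00 = 2:40 PM on Sep 15.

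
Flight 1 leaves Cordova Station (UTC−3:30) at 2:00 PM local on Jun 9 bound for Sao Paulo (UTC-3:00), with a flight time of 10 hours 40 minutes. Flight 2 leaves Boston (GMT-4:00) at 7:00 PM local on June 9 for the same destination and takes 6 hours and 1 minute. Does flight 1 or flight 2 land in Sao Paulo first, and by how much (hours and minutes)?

Flight 1 in UTC: 2:00 PM + 3:30 = 5:30 PM on Jun 9.
+10 hours and 40 minutes → arrive 4:10 AM UTC on Jun 10.
Flight 2 in UTC: 7:00 PM + 4:00 = 11:00 PM on Jun 9.
+6 hours 1 minute → arrive 5:01 AM UTC on Jun 10.
Flight 1 lands earlier by 51 minutes.

the first, by 51 minutes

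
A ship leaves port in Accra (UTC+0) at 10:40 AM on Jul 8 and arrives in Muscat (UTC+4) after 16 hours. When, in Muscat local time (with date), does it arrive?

Muscat is 4:00 ahead of Accra.
After 16 hours it is 2:40 AM (Jul 9) in Accra.
Shift by the zone difference: 2:40 AM + 4:00 = 6:40 AM on Jul 9 in Muscat.

6:40 AM on July 9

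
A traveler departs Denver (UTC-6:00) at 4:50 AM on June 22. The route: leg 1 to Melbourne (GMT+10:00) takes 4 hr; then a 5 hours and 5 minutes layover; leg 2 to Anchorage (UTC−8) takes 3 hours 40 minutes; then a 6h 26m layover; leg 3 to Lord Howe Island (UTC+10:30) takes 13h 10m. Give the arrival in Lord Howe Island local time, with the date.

Convert departure to UTC: 4:50 AM + 6:00 = 10:50 AM UTC on Jun 22.
Add 4 hours leg 1 → 2:50 PM UTC.
Add 5 hours and 5 minutes layover in Melbourne → 7:55 PM UTC.
Add 3 hours and 40 minutes leg 2 → 11:35 PM UTC.
Add 6 hours and 26 minutes layover in Anchorage → 6:01 AM UTC (Jun 23).
Add 13 hours 10 minutes leg 3 → 7:11 PM UTC.
Lord Howe Island is UTC+10:30, so local arrival = 7:11 PM + 10:30 = 5:41 AM on Jun 24.

5:41 AM on June 24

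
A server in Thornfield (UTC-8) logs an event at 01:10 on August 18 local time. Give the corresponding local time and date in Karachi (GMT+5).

14:10 on August 18

Karachi is 13:00 ahead of Thornfield.
Shift by the zone difference: 01:10 + 13:00 = 14:10 on Aug 18 in Karachi.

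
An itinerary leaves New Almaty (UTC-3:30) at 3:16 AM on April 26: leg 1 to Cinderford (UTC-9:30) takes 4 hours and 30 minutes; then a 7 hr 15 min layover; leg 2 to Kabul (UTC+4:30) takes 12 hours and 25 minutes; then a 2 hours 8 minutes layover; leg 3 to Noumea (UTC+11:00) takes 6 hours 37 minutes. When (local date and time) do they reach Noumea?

Convert departure to UTC: 3:16 AM + 3:30 = 6:46 AM UTC on Apr 26.
Add 4 hours and 30 minutes leg 1 → 11:16 AM UTC.
Add 7 hours and 15 minutes layover in Cinderford → 6:31 PM UTC.
Add 12 hours 25 minutes leg 2 → 6:56 AM UTC (Apr 27).
Add 2 hours 8 minutes layover in Kabul → 9:04 AM UTC.
Add 6 hours and 37 minutes leg 3 → 3:41 PM UTC.
Noumea is UTC+11:00, so local arrival = 3:41 PM + 11:00 = 2:41 AM on Apr 28.

2:41 AM on April 28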